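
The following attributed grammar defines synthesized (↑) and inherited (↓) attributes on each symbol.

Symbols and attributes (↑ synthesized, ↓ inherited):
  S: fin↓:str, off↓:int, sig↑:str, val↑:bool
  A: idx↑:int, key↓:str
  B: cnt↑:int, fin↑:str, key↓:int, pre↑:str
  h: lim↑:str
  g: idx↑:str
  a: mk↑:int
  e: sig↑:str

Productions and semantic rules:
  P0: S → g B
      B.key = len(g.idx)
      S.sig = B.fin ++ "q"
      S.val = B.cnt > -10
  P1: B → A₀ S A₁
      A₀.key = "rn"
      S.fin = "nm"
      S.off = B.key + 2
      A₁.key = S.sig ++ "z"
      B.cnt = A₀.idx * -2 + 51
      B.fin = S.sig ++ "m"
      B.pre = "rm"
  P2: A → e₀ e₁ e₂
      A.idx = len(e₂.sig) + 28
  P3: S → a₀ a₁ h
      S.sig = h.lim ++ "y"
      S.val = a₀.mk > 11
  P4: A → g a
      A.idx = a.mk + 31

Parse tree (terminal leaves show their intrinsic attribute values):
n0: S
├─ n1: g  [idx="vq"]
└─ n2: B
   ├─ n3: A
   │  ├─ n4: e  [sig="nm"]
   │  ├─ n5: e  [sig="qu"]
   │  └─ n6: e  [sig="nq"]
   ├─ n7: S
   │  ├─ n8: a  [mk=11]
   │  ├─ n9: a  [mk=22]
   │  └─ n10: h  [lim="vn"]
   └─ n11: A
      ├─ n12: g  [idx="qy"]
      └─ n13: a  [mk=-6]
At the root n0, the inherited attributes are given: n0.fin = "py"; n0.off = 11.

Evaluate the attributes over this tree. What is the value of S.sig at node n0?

1. n0.fin = "py"  [given at root]
2. n0.off = 11  [given at root]
3. n1.idx = "vq"  [terminal]
4. n2.key = 2  [len(g.idx)]
5. n3.key = "rn"  ["rn"]
6. n4.sig = "nm"  [terminal]
7. n5.sig = "qu"  [terminal]
8. n6.sig = "nq"  [terminal]
9. n3.idx = 30  [len(e₂.sig) + 28]
10. n7.fin = "nm"  ["nm"]
11. n7.off = 4  [B.key + 2]
12. n8.mk = 11  [terminal]
13. n9.mk = 22  [terminal]
14. n10.lim = "vn"  [terminal]
15. n7.sig = "vny"  [h.lim ++ "y"]
16. n7.val = false  [a₀.mk > 11]
17. n11.key = "vnyz"  [S.sig ++ "z"]
18. n12.idx = "qy"  [terminal]
19. n13.mk = -6  [terminal]
20. n11.idx = 25  [a.mk + 31]
21. n2.cnt = -9  [A₀.idx * -2 + 51]
22. n2.fin = "vnym"  [S.sig ++ "m"]
23. n2.pre = "rm"  ["rm"]
24. n0.sig = "vnymq"  [B.fin ++ "q"]
25. n0.val = true  [B.cnt > -10]

"vnymq"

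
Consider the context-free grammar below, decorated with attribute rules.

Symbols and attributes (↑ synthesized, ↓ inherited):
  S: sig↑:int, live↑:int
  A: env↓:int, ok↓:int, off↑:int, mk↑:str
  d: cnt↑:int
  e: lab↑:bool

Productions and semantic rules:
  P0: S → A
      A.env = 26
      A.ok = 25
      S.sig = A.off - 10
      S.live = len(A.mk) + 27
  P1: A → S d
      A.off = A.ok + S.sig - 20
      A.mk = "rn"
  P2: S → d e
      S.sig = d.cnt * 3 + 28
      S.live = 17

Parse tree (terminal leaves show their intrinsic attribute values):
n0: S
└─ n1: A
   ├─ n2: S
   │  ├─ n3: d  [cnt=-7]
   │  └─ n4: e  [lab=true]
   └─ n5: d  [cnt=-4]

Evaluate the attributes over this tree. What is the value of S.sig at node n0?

2

1. n1.env = 26  [26]
2. n1.ok = 25  [25]
3. n3.cnt = -7  [terminal]
4. n4.lab = true  [terminal]
5. n2.sig = 7  [d.cnt * 3 + 28]
6. n2.live = 17  [17]
7. n5.cnt = -4  [terminal]
8. n1.off = 12  [A.ok + S.sig - 20]
9. n1.mk = "rn"  ["rn"]
10. n0.sig = 2  [A.off - 10]
11. n0.live = 29  [len(A.mk) + 27]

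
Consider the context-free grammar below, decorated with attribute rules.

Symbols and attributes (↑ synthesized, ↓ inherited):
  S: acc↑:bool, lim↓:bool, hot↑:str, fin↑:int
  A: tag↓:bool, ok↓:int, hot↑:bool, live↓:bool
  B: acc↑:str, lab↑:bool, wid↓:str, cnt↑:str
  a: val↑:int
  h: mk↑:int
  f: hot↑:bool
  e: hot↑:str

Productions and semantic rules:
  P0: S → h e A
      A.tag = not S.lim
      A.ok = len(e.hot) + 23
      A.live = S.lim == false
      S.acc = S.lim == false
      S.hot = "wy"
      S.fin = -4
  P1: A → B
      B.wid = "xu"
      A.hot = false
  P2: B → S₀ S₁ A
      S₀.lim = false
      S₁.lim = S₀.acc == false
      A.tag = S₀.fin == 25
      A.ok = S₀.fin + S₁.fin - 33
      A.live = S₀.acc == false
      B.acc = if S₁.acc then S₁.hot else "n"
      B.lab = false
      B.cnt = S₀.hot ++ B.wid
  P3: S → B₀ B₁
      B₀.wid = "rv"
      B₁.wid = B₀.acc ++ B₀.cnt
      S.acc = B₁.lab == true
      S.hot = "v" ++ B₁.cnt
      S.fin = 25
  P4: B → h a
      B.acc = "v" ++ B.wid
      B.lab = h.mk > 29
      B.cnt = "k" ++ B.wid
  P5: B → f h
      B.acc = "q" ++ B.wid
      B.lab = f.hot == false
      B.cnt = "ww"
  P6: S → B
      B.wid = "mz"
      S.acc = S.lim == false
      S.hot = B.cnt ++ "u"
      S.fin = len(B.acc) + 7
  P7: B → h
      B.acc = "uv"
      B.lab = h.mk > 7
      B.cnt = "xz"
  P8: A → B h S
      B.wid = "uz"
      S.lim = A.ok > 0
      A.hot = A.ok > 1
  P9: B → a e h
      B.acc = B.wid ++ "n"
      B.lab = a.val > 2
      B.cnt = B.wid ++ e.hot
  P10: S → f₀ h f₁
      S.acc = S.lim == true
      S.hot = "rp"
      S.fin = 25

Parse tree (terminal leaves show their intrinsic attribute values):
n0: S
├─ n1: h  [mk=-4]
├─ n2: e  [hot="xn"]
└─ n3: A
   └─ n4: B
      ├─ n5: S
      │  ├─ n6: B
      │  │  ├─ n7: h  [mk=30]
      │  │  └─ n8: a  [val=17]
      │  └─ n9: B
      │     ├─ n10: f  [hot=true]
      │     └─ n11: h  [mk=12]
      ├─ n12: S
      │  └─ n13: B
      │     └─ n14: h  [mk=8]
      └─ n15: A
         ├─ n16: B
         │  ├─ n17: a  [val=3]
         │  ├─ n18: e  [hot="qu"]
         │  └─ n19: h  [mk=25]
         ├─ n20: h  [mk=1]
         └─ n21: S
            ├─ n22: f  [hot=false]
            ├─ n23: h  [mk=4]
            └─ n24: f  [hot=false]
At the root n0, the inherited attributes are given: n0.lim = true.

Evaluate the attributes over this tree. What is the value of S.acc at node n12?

1. n0.lim = true  [given at root]
2. n1.mk = -4  [terminal]
3. n2.hot = "xn"  [terminal]
4. n3.tag = false  [not S.lim]
5. n3.ok = 25  [len(e.hot) + 23]
6. n3.live = false  [S.lim == false]
7. n4.wid = "xu"  ["xu"]
8. n5.lim = false  [false]
9. n6.wid = "rv"  ["rv"]
10. n7.mk = 30  [terminal]
11. n8.val = 17  [terminal]
12. n6.acc = "vrv"  ["v" ++ B.wid]
13. n6.lab = true  [h.mk > 29]
14. n6.cnt = "krv"  ["k" ++ B.wid]
15. n9.wid = "vrvkrv"  [B₀.acc ++ B₀.cnt]
16. n10.hot = true  [terminal]
17. n11.mk = 12  [terminal]
18. n9.acc = "qvrvkrv"  ["q" ++ B.wid]
19. n9.lab = false  [f.hot == false]
20. n9.cnt = "ww"  ["ww"]
21. n5.acc = false  [B₁.lab == true]
22. n5.hot = "vww"  ["v" ++ B₁.cnt]
23. n5.fin = 25  [25]
24. n12.lim = true  [S₀.acc == false]
25. n13.wid = "mz"  ["mz"]
26. n14.mk = 8  [terminal]
27. n13.acc = "uv"  ["uv"]
28. n13.lab = true  [h.mk > 7]
29. n13.cnt = "xz"  ["xz"]
30. n12.acc = false  [S.lim == false]
31. n12.hot = "xzu"  [B.cnt ++ "u"]
32. n12.fin = 9  [len(B.acc) + 7]
33. n15.tag = true  [S₀.fin == 25]
34. n15.ok = 1  [S₀.fin + S₁.fin - 33]
35. n15.live = true  [S₀.acc == false]
36. n16.wid = "uz"  ["uz"]
37. n17.val = 3  [terminal]
38. n18.hot = "qu"  [terminal]
39. n19.mk = 25  [terminal]
40. n16.acc = "uzn"  [B.wid ++ "n"]
41. n16.lab = true  [a.val > 2]
42. n16.cnt = "uzqu"  [B.wid ++ e.hot]
43. n20.mk = 1  [terminal]
44. n21.lim = true  [A.ok > 0]
45. n22.hot = false  [terminal]
46. n23.mk = 4  [terminal]
47. n24.hot = false  [terminal]
48. n21.acc = true  [S.lim == true]
49. n21.hot = "rp"  ["rp"]
50. n21.fin = 25  [25]
51. n15.hot = false  [A.ok > 1]
52. n4.acc = "n"  [if S₁.acc then S₁.hot else "n"]
53. n4.lab = false  [false]
54. n4.cnt = "vwwxu"  [S₀.hot ++ B.wid]
55. n3.hot = false  [false]
56. n0.acc = false  [S.lim == false]
57. n0.hot = "wy"  ["wy"]
58. n0.fin = -4  [-4]

false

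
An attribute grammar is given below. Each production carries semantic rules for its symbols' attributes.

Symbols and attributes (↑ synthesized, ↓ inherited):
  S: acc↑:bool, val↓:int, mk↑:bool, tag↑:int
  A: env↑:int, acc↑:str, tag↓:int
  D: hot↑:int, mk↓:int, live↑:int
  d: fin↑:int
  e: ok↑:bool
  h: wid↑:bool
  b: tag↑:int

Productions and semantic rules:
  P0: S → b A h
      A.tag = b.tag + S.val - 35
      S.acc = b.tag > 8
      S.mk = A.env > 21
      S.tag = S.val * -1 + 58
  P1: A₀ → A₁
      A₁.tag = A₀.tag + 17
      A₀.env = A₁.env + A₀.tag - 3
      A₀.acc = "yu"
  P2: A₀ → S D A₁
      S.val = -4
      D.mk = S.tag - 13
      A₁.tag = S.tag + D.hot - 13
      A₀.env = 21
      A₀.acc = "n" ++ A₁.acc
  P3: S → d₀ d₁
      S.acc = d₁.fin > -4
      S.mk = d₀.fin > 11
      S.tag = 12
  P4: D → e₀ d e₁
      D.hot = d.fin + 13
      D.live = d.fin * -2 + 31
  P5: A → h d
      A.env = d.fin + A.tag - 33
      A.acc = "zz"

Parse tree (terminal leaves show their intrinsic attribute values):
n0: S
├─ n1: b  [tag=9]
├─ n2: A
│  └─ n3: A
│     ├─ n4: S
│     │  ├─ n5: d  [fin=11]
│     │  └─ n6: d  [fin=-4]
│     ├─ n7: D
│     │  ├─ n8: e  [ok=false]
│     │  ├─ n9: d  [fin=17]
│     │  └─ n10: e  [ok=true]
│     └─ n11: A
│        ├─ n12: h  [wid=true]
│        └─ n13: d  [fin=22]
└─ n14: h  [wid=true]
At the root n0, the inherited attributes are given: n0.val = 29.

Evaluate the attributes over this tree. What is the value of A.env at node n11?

18

1. n0.val = 29  [given at root]
2. n1.tag = 9  [terminal]
3. n2.tag = 3  [b.tag + S.val - 35]
4. n3.tag = 20  [A₀.tag + 17]
5. n4.val = -4  [-4]
6. n5.fin = 11  [terminal]
7. n6.fin = -4  [terminal]
8. n4.acc = false  [d₁.fin > -4]
9. n4.mk = false  [d₀.fin > 11]
10. n4.tag = 12  [12]
11. n7.mk = -1  [S.tag - 13]
12. n8.ok = false  [terminal]
13. n9.fin = 17  [terminal]
14. n10.ok = true  [terminal]
15. n7.hot = 30  [d.fin + 13]
16. n7.live = -3  [d.fin * -2 + 31]
17. n11.tag = 29  [S.tag + D.hot - 13]
18. n12.wid = true  [terminal]
19. n13.fin = 22  [terminal]
20. n11.env = 18  [d.fin + A.tag - 33]
21. n11.acc = "zz"  ["zz"]
22. n3.env = 21  [21]
23. n3.acc = "nzz"  ["n" ++ A₁.acc]
24. n2.env = 21  [A₁.env + A₀.tag - 3]
25. n2.acc = "yu"  ["yu"]
26. n14.wid = true  [terminal]
27. n0.acc = true  [b.tag > 8]
28. n0.mk = false  [A.env > 21]
29. n0.tag = 29  [S.val * -1 + 58]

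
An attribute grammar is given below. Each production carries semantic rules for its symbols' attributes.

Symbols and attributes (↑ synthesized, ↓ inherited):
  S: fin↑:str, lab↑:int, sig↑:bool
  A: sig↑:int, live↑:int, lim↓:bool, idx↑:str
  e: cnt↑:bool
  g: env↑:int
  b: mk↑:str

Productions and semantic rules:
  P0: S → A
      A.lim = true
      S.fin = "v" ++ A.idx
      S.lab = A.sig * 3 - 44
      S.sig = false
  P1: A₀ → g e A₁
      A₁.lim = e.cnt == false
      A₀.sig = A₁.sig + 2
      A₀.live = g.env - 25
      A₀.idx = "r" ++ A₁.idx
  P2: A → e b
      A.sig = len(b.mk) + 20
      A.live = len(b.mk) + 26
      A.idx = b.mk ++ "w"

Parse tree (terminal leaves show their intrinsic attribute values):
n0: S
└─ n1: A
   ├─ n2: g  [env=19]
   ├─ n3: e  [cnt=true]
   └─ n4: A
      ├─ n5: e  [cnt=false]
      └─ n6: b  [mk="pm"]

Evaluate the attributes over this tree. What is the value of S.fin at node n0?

1. n1.lim = true  [true]
2. n2.env = 19  [terminal]
3. n3.cnt = true  [terminal]
4. n4.lim = false  [e.cnt == false]
5. n5.cnt = false  [terminal]
6. n6.mk = "pm"  [terminal]
7. n4.sig = 22  [len(b.mk) + 20]
8. n4.live = 28  [len(b.mk) + 26]
9. n4.idx = "pmw"  [b.mk ++ "w"]
10. n1.sig = 24  [A₁.sig + 2]
11. n1.live = -6  [g.env - 25]
12. n1.idx = "rpmw"  ["r" ++ A₁.idx]
13. n0.fin = "vrpmw"  ["v" ++ A.idx]
14. n0.lab = 28  [A.sig * 3 - 44]
15. n0.sig = false  [false]

"vrpmw"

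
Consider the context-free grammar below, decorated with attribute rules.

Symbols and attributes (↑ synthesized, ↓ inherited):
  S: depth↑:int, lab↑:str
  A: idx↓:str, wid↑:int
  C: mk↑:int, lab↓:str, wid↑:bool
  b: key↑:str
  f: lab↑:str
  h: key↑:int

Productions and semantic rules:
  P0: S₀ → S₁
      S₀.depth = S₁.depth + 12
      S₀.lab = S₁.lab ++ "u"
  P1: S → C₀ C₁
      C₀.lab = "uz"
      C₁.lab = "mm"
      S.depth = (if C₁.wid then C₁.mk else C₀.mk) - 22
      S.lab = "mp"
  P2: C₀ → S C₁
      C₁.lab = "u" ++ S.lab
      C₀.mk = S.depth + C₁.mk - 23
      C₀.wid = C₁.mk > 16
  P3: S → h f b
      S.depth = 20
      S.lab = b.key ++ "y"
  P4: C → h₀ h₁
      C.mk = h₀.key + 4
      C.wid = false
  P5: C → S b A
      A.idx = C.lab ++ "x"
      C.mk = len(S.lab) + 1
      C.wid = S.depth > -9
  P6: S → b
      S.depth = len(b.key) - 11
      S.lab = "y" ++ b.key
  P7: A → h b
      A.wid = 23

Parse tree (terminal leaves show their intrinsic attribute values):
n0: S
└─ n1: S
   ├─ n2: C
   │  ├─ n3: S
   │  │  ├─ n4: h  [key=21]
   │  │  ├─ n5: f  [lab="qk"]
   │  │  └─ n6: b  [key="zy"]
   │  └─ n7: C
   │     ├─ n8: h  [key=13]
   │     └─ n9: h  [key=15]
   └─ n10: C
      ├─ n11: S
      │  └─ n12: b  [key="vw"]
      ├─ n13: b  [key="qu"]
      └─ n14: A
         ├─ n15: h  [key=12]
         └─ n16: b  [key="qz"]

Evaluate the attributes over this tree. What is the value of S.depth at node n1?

-8

1. n2.lab = "uz"  ["uz"]
2. n4.key = 21  [terminal]
3. n5.lab = "qk"  [terminal]
4. n6.key = "zy"  [terminal]
5. n3.depth = 20  [20]
6. n3.lab = "zyy"  [b.key ++ "y"]
7. n7.lab = "uzyy"  ["u" ++ S.lab]
8. n8.key = 13  [terminal]
9. n9.key = 15  [terminal]
10. n7.mk = 17  [h₀.key + 4]
11. n7.wid = false  [false]
12. n2.mk = 14  [S.depth + C₁.mk - 23]
13. n2.wid = true  [C₁.mk > 16]
14. n10.lab = "mm"  ["mm"]
15. n12.key = "vw"  [terminal]
16. n11.depth = -9  [len(b.key) - 11]
17. n11.lab = "yvw"  ["y" ++ b.key]
18. n13.key = "qu"  [terminal]
19. n14.idx = "mmx"  [C.lab ++ "x"]
20. n15.key = 12  [terminal]
21. n16.key = "qz"  [terminal]
22. n14.wid = 23  [23]
23. n10.mk = 4  [len(S.lab) + 1]
24. n10.wid = false  [S.depth > -9]
25. n1.depth = -8  [(if C₁.wid then C₁.mk else C₀.mk) - 22]
26. n1.lab = "mp"  ["mp"]
27. n0.depth = 4  [S₁.depth + 12]
28. n0.lab = "mpu"  [S₁.lab ++ "u"]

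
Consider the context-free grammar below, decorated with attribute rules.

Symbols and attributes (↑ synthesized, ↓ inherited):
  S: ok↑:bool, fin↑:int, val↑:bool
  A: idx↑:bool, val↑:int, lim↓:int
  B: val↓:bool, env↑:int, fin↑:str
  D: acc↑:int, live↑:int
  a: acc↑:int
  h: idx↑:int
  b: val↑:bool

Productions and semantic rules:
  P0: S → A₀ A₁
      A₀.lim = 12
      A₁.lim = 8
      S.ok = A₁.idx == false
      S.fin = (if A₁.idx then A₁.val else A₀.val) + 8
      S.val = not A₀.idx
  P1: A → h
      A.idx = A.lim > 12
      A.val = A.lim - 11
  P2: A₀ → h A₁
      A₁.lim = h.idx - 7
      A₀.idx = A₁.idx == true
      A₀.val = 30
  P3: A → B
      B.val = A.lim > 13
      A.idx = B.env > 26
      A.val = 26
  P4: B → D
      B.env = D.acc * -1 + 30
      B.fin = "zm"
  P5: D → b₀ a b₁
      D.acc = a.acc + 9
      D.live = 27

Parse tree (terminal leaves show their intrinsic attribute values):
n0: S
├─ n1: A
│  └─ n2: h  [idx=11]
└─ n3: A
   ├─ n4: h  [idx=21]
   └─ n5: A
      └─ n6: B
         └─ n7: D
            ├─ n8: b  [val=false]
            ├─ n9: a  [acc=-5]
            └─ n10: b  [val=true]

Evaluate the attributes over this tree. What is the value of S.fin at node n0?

1. n1.lim = 12  [12]
2. n2.idx = 11  [terminal]
3. n1.idx = false  [A.lim > 12]
4. n1.val = 1  [A.lim - 11]
5. n3.lim = 8  [8]
6. n4.idx = 21  [terminal]
7. n5.lim = 14  [h.idx - 7]
8. n6.val = true  [A.lim > 13]
9. n8.val = false  [terminal]
10. n9.acc = -5  [terminal]
11. n10.val = true  [terminal]
12. n7.acc = 4  [a.acc + 9]
13. n7.live = 27  [27]
14. n6.env = 26  [D.acc * -1 + 30]
15. n6.fin = "zm"  ["zm"]
16. n5.idx = false  [B.env > 26]
17. n5.val = 26  [26]
18. n3.idx = false  [A₁.idx == true]
19. n3.val = 30  [30]
20. n0.ok = true  [A₁.idx == false]
21. n0.fin = 9  [(if A₁.idx then A₁.val else A₀.val) + 8]
22. n0.val = true  [not A₀.idx]

9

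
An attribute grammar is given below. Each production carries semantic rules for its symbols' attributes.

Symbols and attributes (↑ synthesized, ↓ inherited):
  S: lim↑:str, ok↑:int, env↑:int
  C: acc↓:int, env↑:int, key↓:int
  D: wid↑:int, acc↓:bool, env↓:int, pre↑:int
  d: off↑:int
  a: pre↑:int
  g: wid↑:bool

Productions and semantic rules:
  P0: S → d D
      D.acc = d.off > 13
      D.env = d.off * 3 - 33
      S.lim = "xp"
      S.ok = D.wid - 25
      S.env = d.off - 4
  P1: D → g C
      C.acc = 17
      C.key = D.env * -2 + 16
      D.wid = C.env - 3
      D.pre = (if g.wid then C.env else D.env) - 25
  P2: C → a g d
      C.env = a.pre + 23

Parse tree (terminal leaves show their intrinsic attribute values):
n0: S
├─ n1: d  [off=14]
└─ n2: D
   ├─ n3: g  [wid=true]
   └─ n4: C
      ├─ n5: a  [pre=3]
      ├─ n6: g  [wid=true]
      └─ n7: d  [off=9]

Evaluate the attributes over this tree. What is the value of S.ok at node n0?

1. n1.off = 14  [terminal]
2. n2.acc = true  [d.off > 13]
3. n2.env = 9  [d.off * 3 - 33]
4. n3.wid = true  [terminal]
5. n4.acc = 17  [17]
6. n4.key = -2  [D.env * -2 + 16]
7. n5.pre = 3  [terminal]
8. n6.wid = true  [terminal]
9. n7.off = 9  [terminal]
10. n4.env = 26  [a.pre + 23]
11. n2.wid = 23  [C.env - 3]
12. n2.pre = 1  [(if g.wid then C.env else D.env) - 25]
13. n0.lim = "xp"  ["xp"]
14. n0.ok = -2  [D.wid - 25]
15. n0.env = 10  [d.off - 4]

-2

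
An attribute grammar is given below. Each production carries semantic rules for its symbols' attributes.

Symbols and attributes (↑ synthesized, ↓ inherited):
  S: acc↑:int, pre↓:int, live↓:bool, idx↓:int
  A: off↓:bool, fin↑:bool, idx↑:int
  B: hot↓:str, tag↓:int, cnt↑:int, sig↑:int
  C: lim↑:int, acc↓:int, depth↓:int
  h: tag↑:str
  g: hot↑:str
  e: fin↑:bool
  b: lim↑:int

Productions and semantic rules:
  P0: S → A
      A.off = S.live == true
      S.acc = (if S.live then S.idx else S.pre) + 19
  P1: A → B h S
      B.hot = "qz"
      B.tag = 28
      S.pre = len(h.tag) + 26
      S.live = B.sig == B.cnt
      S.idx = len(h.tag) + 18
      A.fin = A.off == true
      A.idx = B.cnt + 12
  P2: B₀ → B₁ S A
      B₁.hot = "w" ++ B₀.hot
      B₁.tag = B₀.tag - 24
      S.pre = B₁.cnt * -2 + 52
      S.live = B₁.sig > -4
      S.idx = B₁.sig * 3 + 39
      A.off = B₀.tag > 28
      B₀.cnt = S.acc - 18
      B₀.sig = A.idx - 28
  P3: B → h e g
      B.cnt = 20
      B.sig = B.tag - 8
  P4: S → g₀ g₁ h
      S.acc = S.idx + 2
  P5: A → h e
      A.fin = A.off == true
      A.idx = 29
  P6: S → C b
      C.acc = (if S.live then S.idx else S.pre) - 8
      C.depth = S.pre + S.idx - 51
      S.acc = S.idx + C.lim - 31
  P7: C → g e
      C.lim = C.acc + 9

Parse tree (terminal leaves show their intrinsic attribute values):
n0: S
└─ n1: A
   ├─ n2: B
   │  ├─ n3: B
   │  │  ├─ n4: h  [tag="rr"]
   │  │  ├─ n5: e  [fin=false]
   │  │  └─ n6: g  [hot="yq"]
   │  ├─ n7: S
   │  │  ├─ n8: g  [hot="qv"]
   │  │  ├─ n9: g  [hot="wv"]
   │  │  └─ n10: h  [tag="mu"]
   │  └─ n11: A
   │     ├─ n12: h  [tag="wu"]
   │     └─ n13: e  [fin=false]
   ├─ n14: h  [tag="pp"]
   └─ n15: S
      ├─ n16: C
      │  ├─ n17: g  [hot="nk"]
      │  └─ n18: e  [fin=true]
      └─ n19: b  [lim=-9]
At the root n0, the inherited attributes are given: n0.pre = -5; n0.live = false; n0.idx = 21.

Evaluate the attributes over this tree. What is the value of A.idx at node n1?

23

1. n0.pre = -5  [given at root]
2. n0.live = false  [given at root]
3. n0.idx = 21  [given at root]
4. n1.off = false  [S.live == true]
5. n2.hot = "qz"  ["qz"]
6. n2.tag = 28  [28]
7. n3.hot = "wqz"  ["w" ++ B₀.hot]
8. n3.tag = 4  [B₀.tag - 24]
9. n4.tag = "rr"  [terminal]
10. n5.fin = false  [terminal]
11. n6.hot = "yq"  [terminal]
12. n3.cnt = 20  [20]
13. n3.sig = -4  [B.tag - 8]
14. n7.pre = 12  [B₁.cnt * -2 + 52]
15. n7.live = false  [B₁.sig > -4]
16. n7.idx = 27  [B₁.sig * 3 + 39]
17. n8.hot = "qv"  [terminal]
18. n9.hot = "wv"  [terminal]
19. n10.tag = "mu"  [terminal]
20. n7.acc = 29  [S.idx + 2]
21. n11.off = false  [B₀.tag > 28]
22. n12.tag = "wu"  [terminal]
23. n13.fin = false  [terminal]
24. n11.fin = false  [A.off == true]
25. n11.idx = 29  [29]
26. n2.cnt = 11  [S.acc - 18]
27. n2.sig = 1  [A.idx - 28]
28. n14.tag = "pp"  [terminal]
29. n15.pre = 28  [len(h.tag) + 26]
30. n15.live = false  [B.sig == B.cnt]
31. n15.idx = 20  [len(h.tag) + 18]
32. n16.acc = 20  [(if S.live then S.idx else S.pre) - 8]
33. n16.depth = -3  [S.pre + S.idx - 51]
34. n17.hot = "nk"  [terminal]
35. n18.fin = true  [terminal]
36. n16.lim = 29  [C.acc + 9]
37. n19.lim = -9  [terminal]
38. n15.acc = 18  [S.idx + C.lim - 31]
39. n1.fin = false  [A.off == true]
40. n1.idx = 23  [B.cnt + 12]
41. n0.acc = 14  [(if S.live then S.idx else S.pre) + 19]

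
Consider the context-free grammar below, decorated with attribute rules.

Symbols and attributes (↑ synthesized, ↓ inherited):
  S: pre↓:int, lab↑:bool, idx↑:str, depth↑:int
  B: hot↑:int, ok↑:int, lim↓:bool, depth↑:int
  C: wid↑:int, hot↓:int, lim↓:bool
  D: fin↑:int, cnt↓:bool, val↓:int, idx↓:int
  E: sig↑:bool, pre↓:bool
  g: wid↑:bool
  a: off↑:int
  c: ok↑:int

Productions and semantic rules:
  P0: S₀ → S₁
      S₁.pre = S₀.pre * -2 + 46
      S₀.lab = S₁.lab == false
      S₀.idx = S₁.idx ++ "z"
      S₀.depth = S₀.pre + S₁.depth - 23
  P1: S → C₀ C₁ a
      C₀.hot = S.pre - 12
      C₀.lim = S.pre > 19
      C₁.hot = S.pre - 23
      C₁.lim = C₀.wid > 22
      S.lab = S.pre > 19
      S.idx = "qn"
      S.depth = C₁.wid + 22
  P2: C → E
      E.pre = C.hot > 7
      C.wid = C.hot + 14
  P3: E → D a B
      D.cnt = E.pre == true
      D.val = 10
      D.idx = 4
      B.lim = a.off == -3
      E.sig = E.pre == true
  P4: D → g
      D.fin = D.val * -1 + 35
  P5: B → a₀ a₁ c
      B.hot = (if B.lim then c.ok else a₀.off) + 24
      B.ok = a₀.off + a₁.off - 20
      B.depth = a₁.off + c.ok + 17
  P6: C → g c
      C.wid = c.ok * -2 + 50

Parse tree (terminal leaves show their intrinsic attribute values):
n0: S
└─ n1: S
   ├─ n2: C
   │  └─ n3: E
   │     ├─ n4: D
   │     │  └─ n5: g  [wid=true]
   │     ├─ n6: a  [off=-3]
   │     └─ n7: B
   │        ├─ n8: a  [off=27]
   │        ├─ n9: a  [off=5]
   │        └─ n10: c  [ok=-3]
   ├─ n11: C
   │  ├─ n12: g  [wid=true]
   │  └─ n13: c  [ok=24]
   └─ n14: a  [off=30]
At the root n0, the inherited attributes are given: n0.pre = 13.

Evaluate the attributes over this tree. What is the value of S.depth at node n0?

14

1. n0.pre = 13  [given at root]
2. n1.pre = 20  [S₀.pre * -2 + 46]
3. n2.hot = 8  [S.pre - 12]
4. n2.lim = true  [S.pre > 19]
5. n3.pre = true  [C.hot > 7]
6. n4.cnt = true  [E.pre == true]
7. n4.val = 10  [10]
8. n4.idx = 4  [4]
9. n5.wid = true  [terminal]
10. n4.fin = 25  [D.val * -1 + 35]
11. n6.off = -3  [terminal]
12. n7.lim = true  [a.off == -3]
13. n8.off = 27  [terminal]
14. n9.off = 5  [terminal]
15. n10.ok = -3  [terminal]
16. n7.hot = 21  [(if B.lim then c.ok else a₀.off) + 24]
17. n7.ok = 12  [a₀.off + a₁.off - 20]
18. n7.depth = 19  [a₁.off + c.ok + 17]
19. n3.sig = true  [E.pre == true]
20. n2.wid = 22  [C.hot + 14]
21. n11.hot = -3  [S.pre - 23]
22. n11.lim = false  [C₀.wid > 22]
23. n12.wid = true  [terminal]
24. n13.ok = 24  [terminal]
25. n11.wid = 2  [c.ok * -2 + 50]
26. n14.off = 30  [terminal]
27. n1.lab = true  [S.pre > 19]
28. n1.idx = "qn"  ["qn"]
29. n1.depth = 24  [C₁.wid + 22]
30. n0.lab = false  [S₁.lab == false]
31. n0.idx = "qnz"  [S₁.idx ++ "z"]
32. n0.depth = 14  [S₀.pre + S₁.depth - 23]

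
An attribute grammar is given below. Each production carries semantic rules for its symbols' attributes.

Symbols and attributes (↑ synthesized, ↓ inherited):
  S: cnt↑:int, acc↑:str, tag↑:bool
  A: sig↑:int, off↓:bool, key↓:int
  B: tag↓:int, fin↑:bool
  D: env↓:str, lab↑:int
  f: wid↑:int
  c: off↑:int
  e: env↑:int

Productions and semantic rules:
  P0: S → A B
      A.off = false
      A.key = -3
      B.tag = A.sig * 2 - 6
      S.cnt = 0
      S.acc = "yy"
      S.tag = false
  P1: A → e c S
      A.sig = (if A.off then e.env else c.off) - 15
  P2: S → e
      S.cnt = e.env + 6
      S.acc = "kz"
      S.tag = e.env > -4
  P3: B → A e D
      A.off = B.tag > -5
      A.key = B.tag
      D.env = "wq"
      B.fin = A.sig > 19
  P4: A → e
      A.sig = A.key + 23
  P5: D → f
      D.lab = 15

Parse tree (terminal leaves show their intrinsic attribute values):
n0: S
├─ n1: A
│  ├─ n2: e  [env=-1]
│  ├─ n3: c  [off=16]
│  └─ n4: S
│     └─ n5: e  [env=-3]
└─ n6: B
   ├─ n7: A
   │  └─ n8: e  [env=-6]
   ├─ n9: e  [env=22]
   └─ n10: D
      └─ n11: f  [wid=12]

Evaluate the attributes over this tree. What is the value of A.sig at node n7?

19

1. n1.off = false  [false]
2. n1.key = -3  [-3]
3. n2.env = -1  [terminal]
4. n3.off = 16  [terminal]
5. n5.env = -3  [terminal]
6. n4.cnt = 3  [e.env + 6]
7. n4.acc = "kz"  ["kz"]
8. n4.tag = true  [e.env > -4]
9. n1.sig = 1  [(if A.off then e.env else c.off) - 15]
10. n6.tag = -4  [A.sig * 2 - 6]
11. n7.off = true  [B.tag > -5]
12. n7.key = -4  [B.tag]
13. n8.env = -6  [terminal]
14. n7.sig = 19  [A.key + 23]
15. n9.env = 22  [terminal]
16. n10.env = "wq"  ["wq"]
17. n11.wid = 12  [terminal]
18. n10.lab = 15  [15]
19. n6.fin = false  [A.sig > 19]
20. n0.cnt = 0  [0]
21. n0.acc = "yy"  ["yy"]
22. n0.tag = false  [false]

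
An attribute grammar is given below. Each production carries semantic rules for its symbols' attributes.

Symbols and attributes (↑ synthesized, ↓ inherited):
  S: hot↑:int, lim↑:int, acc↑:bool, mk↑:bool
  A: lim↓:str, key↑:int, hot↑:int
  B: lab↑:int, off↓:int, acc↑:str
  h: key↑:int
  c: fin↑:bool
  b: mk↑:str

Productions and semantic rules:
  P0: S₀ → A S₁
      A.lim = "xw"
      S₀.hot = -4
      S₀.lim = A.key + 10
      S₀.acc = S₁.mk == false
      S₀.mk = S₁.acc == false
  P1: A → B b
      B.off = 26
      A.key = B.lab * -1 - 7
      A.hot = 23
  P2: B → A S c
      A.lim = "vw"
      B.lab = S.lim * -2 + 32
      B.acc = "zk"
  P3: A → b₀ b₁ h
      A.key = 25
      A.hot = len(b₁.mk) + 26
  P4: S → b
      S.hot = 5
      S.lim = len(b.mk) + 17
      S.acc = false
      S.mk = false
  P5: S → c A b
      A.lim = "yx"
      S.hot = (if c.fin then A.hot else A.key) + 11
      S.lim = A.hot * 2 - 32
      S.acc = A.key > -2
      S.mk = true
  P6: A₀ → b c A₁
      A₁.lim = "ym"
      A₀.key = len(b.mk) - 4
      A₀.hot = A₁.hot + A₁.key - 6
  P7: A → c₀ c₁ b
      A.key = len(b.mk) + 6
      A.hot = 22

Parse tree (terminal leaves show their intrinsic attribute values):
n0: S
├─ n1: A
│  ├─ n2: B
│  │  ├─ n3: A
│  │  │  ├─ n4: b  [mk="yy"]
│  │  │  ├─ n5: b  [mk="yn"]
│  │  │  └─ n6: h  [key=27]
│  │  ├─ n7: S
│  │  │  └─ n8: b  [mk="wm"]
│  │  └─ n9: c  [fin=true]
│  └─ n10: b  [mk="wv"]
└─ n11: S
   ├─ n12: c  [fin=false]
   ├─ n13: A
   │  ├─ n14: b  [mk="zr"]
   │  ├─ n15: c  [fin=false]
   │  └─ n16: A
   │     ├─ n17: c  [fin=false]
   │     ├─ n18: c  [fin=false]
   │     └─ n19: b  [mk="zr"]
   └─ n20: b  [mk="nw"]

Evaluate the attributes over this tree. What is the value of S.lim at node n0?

9

1. n1.lim = "xw"  ["xw"]
2. n2.off = 26  [26]
3. n3.lim = "vw"  ["vw"]
4. n4.mk = "yy"  [terminal]
5. n5.mk = "yn"  [terminal]
6. n6.key = 27  [terminal]
7. n3.key = 25  [25]
8. n3.hot = 28  [len(b₁.mk) + 26]
9. n8.mk = "wm"  [terminal]
10. n7.hot = 5  [5]
11. n7.lim = 19  [len(b.mk) + 17]
12. n7.acc = false  [false]
13. n7.mk = false  [false]
14. n9.fin = true  [terminal]
15. n2.lab = -6  [S.lim * -2 + 32]
16. n2.acc = "zk"  ["zk"]
17. n10.mk = "wv"  [terminal]
18. n1.key = -1  [B.lab * -1 - 7]
19. n1.hot = 23  [23]
20. n12.fin = false  [terminal]
21. n13.lim = "yx"  ["yx"]
22. n14.mk = "zr"  [terminal]
23. n15.fin = false  [terminal]
24. n16.lim = "ym"  ["ym"]
25. n17.fin = false  [terminal]
26. n18.fin = false  [terminal]
27. n19.mk = "zr"  [terminal]
28. n16.key = 8  [len(b.mk) + 6]
29. n16.hot = 22  [22]
30. n13.key = -2  [len(b.mk) - 4]
31. n13.hot = 24  [A₁.hot + A₁.key - 6]
32. n20.mk = "nw"  [terminal]
33. n11.hot = 9  [(if c.fin then A.hot else A.key) + 11]
34. n11.lim = 16  [A.hot * 2 - 32]
35. n11.acc = false  [A.key > -2]
36. n11.mk = true  [true]
37. n0.hot = -4  [-4]
38. n0.lim = 9  [A.key + 10]
39. n0.acc = false  [S₁.mk == false]
40. n0.mk = true  [S₁.acc == false]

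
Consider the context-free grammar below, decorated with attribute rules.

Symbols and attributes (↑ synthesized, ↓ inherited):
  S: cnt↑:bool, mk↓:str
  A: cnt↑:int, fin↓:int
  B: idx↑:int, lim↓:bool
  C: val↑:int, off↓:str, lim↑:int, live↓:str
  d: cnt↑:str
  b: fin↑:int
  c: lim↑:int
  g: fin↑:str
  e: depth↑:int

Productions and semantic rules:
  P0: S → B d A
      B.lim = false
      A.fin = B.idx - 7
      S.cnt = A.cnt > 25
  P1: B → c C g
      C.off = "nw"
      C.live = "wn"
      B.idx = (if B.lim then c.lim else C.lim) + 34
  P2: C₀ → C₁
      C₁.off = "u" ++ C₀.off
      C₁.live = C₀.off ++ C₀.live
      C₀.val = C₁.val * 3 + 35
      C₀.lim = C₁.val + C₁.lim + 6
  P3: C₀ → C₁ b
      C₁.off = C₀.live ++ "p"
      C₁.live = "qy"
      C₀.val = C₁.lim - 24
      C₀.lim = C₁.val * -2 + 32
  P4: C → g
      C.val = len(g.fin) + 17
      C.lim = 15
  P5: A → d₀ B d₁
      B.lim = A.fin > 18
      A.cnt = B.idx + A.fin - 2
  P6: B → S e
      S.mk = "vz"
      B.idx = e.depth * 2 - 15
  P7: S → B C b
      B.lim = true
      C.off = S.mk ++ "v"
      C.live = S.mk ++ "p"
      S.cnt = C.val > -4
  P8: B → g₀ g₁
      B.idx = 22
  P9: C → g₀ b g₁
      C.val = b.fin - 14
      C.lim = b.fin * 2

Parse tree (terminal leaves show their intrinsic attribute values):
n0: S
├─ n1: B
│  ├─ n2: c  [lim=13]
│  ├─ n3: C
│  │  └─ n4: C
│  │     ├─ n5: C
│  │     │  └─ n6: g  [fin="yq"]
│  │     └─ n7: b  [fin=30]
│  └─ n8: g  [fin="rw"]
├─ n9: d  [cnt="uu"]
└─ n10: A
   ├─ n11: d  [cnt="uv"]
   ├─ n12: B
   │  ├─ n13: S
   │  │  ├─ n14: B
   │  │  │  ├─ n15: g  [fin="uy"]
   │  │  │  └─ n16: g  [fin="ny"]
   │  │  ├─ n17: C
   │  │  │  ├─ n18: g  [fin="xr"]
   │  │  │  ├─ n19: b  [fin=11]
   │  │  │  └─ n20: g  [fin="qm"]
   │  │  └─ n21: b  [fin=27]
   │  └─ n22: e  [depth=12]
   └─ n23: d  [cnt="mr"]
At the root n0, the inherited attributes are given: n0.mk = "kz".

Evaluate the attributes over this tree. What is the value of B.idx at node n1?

1. n0.mk = "kz"  [given at root]
2. n1.lim = false  [false]
3. n2.lim = 13  [terminal]
4. n3.off = "nw"  ["nw"]
5. n3.live = "wn"  ["wn"]
6. n4.off = "unw"  ["u" ++ C₀.off]
7. n4.live = "nwwn"  [C₀.off ++ C₀.live]
8. n5.off = "nwwnp"  [C₀.live ++ "p"]
9. n5.live = "qy"  ["qy"]
10. n6.fin = "yq"  [terminal]
11. n5.val = 19  [len(g.fin) + 17]
12. n5.lim = 15  [15]
13. n7.fin = 30  [terminal]
14. n4.val = -9  [C₁.lim - 24]
15. n4.lim = -6  [C₁.val * -2 + 32]
16. n3.val = 8  [C₁.val * 3 + 35]
17. n3.lim = -9  [C₁.val + C₁.lim + 6]
18. n8.fin = "rw"  [terminal]
19. n1.idx = 25  [(if B.lim then c.lim else C.lim) + 34]
20. n9.cnt = "uu"  [terminal]
21. n10.fin = 18  [B.idx - 7]
22. n11.cnt = "uv"  [terminal]
23. n12.lim = false  [A.fin > 18]
24. n13.mk = "vz"  ["vz"]
25. n14.lim = true  [true]
26. n15.fin = "uy"  [terminal]
27. n16.fin = "ny"  [terminal]
28. n14.idx = 22  [22]
29. n17.off = "vzv"  [S.mk ++ "v"]
30. n17.live = "vzp"  [S.mk ++ "p"]
31. n18.fin = "xr"  [terminal]
32. n19.fin = 11  [terminal]
33. n20.fin = "qm"  [terminal]
34. n17.val = -3  [b.fin - 14]
35. n17.lim = 22  [b.fin * 2]
36. n21.fin = 27  [terminal]
37. n13.cnt = true  [C.val > -4]
38. n22.depth = 12  [terminal]
39. n12.idx = 9  [e.depth * 2 - 15]
40. n23.cnt = "mr"  [terminal]
41. n10.cnt = 25  [B.idx + A.fin - 2]
42. n0.cnt = false  [A.cnt > 25]

25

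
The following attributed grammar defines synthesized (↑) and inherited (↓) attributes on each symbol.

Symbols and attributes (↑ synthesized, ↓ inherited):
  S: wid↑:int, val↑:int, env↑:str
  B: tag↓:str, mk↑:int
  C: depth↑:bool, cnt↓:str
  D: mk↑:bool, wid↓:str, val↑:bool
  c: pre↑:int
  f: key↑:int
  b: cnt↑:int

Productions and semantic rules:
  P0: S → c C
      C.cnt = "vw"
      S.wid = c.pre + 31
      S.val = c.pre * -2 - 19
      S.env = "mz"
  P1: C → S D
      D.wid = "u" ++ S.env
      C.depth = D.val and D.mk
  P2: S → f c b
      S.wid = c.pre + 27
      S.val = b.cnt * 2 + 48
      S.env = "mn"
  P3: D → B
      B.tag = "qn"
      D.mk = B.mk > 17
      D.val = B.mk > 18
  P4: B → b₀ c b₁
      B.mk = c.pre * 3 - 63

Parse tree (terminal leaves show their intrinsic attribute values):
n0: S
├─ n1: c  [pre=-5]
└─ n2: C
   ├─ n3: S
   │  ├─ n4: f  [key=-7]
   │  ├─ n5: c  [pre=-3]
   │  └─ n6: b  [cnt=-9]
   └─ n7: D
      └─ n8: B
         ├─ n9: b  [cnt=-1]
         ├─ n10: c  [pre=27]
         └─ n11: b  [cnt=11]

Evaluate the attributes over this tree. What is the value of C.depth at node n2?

false

1. n1.pre = -5  [terminal]
2. n2.cnt = "vw"  ["vw"]
3. n4.key = -7  [terminal]
4. n5.pre = -3  [terminal]
5. n6.cnt = -9  [terminal]
6. n3.wid = 24  [c.pre + 27]
7. n3.val = 30  [b.cnt * 2 + 48]
8. n3.env = "mn"  ["mn"]
9. n7.wid = "umn"  ["u" ++ S.env]
10. n8.tag = "qn"  ["qn"]
11. n9.cnt = -1  [terminal]
12. n10.pre = 27  [terminal]
13. n11.cnt = 11  [terminal]
14. n8.mk = 18  [c.pre * 3 - 63]
15. n7.mk = true  [B.mk > 17]
16. n7.val = false  [B.mk > 18]
17. n2.depth = false  [D.val and D.mk]
18. n0.wid = 26  [c.pre + 31]
19. n0.val = -9  [c.pre * -2 - 19]
20. n0.env = "mz"  ["mz"]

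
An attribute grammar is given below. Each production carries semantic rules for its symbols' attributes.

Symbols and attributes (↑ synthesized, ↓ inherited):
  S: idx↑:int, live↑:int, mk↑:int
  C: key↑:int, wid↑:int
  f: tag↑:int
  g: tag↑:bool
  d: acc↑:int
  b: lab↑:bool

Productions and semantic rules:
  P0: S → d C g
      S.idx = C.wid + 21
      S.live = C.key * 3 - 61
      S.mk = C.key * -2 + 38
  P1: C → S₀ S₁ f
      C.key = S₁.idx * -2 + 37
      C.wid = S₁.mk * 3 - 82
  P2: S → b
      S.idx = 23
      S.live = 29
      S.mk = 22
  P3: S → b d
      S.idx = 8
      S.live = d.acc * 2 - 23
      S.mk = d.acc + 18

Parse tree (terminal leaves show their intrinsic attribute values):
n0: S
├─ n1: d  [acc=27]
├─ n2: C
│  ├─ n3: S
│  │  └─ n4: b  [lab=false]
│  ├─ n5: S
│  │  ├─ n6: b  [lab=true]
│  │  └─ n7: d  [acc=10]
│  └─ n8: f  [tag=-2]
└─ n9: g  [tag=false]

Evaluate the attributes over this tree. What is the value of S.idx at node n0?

23

1. n1.acc = 27  [terminal]
2. n4.lab = false  [terminal]
3. n3.idx = 23  [23]
4. n3.live = 29  [29]
5. n3.mk = 22  [22]
6. n6.lab = true  [terminal]
7. n7.acc = 10  [terminal]
8. n5.idx = 8  [8]
9. n5.live = -3  [d.acc * 2 - 23]
10. n5.mk = 28  [d.acc + 18]
11. n8.tag = -2  [terminal]
12. n2.key = 21  [S₁.idx * -2 + 37]
13. n2.wid = 2  [S₁.mk * 3 - 82]
14. n9.tag = false  [terminal]
15. n0.idx = 23  [C.wid + 21]
16. n0.live = 2  [C.key * 3 - 61]
17. n0.mk = -4  [C.key * -2 + 38]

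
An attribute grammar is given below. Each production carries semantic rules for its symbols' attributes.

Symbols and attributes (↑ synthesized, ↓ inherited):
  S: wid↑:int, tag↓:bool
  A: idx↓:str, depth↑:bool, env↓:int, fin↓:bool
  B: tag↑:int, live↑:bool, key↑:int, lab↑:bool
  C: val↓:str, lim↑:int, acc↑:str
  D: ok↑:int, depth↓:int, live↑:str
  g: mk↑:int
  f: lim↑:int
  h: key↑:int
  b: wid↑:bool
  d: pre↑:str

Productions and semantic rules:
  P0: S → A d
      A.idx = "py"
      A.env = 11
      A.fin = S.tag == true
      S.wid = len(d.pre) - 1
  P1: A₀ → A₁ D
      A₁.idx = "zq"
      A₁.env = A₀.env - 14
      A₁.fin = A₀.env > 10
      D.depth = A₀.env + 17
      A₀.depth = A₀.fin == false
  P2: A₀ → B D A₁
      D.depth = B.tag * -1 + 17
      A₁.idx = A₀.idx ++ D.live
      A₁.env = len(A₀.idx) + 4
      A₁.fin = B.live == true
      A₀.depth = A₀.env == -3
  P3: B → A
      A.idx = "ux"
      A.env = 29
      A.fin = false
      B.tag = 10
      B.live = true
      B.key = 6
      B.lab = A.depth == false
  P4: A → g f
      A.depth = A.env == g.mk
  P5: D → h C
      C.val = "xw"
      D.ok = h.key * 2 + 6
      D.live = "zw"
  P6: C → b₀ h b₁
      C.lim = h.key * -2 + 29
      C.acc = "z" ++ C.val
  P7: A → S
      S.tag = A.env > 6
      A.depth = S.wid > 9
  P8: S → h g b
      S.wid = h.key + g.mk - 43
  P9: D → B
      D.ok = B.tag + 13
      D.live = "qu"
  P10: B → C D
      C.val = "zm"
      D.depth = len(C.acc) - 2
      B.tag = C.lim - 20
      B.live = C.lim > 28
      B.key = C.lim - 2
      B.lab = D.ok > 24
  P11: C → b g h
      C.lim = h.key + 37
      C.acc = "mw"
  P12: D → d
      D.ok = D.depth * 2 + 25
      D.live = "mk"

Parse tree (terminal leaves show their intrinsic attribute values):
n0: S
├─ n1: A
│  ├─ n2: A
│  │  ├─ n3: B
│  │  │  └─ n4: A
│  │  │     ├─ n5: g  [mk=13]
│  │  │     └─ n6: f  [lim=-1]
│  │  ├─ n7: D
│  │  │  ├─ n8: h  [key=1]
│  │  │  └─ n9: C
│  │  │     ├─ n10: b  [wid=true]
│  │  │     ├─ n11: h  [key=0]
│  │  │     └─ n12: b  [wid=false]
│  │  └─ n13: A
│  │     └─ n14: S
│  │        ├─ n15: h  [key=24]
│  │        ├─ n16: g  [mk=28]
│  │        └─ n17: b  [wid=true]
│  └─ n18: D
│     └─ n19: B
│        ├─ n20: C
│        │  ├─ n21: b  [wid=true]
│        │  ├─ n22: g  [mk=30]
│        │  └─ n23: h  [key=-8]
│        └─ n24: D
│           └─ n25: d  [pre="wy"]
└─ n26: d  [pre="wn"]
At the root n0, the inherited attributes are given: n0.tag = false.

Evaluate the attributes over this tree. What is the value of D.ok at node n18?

22

1. n0.tag = false  [given at root]
2. n1.idx = "py"  ["py"]
3. n1.env = 11  [11]
4. n1.fin = false  [S.tag == true]
5. n2.idx = "zq"  ["zq"]
6. n2.env = -3  [A₀.env - 14]
7. n2.fin = true  [A₀.env > 10]
8. n4.idx = "ux"  ["ux"]
9. n4.env = 29  [29]
10. n4.fin = false  [false]
11. n5.mk = 13  [terminal]
12. n6.lim = -1  [terminal]
13. n4.depth = false  [A.env == g.mk]
14. n3.tag = 10  [10]
15. n3.live = true  [true]
16. n3.key = 6  [6]
17. n3.lab = true  [A.depth == false]
18. n7.depth = 7  [B.tag * -1 + 17]
19. n8.key = 1  [terminal]
20. n9.val = "xw"  ["xw"]
21. n10.wid = true  [terminal]
22. n11.key = 0  [terminal]
23. n12.wid = false  [terminal]
24. n9.lim = 29  [h.key * -2 + 29]
25. n9.acc = "zxw"  ["z" ++ C.val]
26. n7.ok = 8  [h.key * 2 + 6]
27. n7.live = "zw"  ["zw"]
28. n13.idx = "zqzw"  [A₀.idx ++ D.live]
29. n13.env = 6  [len(A₀.idx) + 4]
30. n13.fin = true  [B.live == true]
31. n14.tag = false  [A.env > 6]
32. n15.key = 24  [terminal]
33. n16.mk = 28  [terminal]
34. n17.wid = true  [terminal]
35. n14.wid = 9  [h.key + g.mk - 43]
36. n13.depth = false  [S.wid > 9]
37. n2.depth = true  [A₀.env == -3]
38. n18.depth = 28  [A₀.env + 17]
39. n20.val = "zm"  ["zm"]
40. n21.wid = true  [terminal]
41. n22.mk = 30  [terminal]
42. n23.key = -8  [terminal]
43. n20.lim = 29  [h.key + 37]
44. n20.acc = "mw"  ["mw"]
45. n24.depth = 0  [len(C.acc) - 2]
46. n25.pre = "wy"  [terminal]
47. n24.ok = 25  [D.depth * 2 + 25]
48. n24.live = "mk"  ["mk"]
49. n19.tag = 9  [C.lim - 20]
50. n19.live = true  [C.lim > 28]
51. n19.key = 27  [C.lim - 2]
52. n19.lab = true  [D.ok > 24]
53. n18.ok = 22  [B.tag + 13]
54. n18.live = "qu"  ["qu"]
55. n1.depth = true  [A₀.fin == false]
56. n26.pre = "wn"  [terminal]
57. n0.wid = 1  [len(d.pre) - 1]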